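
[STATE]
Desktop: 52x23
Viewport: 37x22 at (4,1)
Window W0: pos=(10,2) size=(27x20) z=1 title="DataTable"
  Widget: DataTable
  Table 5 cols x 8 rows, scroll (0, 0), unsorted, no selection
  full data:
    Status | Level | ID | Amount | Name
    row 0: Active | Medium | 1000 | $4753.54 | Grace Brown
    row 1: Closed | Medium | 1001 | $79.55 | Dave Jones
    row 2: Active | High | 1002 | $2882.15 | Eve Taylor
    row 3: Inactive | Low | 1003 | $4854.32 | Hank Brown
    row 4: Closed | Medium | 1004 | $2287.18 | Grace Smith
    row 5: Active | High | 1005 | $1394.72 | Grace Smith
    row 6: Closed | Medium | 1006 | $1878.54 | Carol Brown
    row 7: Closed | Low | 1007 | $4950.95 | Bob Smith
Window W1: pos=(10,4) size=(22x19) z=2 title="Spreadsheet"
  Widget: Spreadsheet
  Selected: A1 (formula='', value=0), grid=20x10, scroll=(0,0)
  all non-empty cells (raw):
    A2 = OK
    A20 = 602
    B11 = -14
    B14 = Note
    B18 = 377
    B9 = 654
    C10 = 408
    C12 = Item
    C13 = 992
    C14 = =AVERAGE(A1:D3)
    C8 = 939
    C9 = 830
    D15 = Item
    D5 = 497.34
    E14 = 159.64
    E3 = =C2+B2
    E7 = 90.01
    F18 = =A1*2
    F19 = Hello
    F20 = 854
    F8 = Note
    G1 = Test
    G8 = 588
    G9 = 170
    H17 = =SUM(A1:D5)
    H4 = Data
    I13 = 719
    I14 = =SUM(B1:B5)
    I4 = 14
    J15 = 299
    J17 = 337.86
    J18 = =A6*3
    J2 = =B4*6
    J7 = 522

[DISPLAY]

                                     
      ┏━━━━━━━━━━━━━━━━━━━━━━━━━┓    
      ┃ DataTable               ┃    
      ┏━━━━━━━━━━━━━━━━━━━━┓────┨    
      ┃ Spreadsheet        ┃Amou┃    
      ┠────────────────────┨────┃    
      ┃A1:                 ┃$475┃    
      ┃       A       B    ┃$79.┃    
      ┃--------------------┃$288┃    
      ┃  1      [0]       0┃$485┃    
      ┃  2 OK             0┃$228┃    
      ┃  3        0       0┃$139┃    
      ┃  4        0       0┃$187┃    
      ┃  5        0       0┃$495┃    
      ┃  6        0       0┃    ┃    
      ┃  7        0       0┃    ┃    
      ┃  8        0       0┃    ┃    
      ┃  9        0     654┃    ┃    
      ┃ 10        0       0┃    ┃    
      ┃ 11        0     -14┃    ┃    
      ┃ 12        0       0┃━━━━┛    
      ┗━━━━━━━━━━━━━━━━━━━━┛         


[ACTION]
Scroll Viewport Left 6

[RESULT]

                                     
          ┏━━━━━━━━━━━━━━━━━━━━━━━━━┓
          ┃ DataTable               ┃
          ┏━━━━━━━━━━━━━━━━━━━━┓────┨
          ┃ Spreadsheet        ┃Amou┃
          ┠────────────────────┨────┃
          ┃A1:                 ┃$475┃
          ┃       A       B    ┃$79.┃
          ┃--------------------┃$288┃
          ┃  1      [0]       0┃$485┃
          ┃  2 OK             0┃$228┃
          ┃  3        0       0┃$139┃
          ┃  4        0       0┃$187┃
          ┃  5        0       0┃$495┃
          ┃  6        0       0┃    ┃
          ┃  7        0       0┃    ┃
          ┃  8        0       0┃    ┃
          ┃  9        0     654┃    ┃
          ┃ 10        0       0┃    ┃
          ┃ 11        0     -14┃    ┃
          ┃ 12        0       0┃━━━━┛
          ┗━━━━━━━━━━━━━━━━━━━━┛     


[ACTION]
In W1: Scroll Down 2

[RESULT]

                                     
          ┏━━━━━━━━━━━━━━━━━━━━━━━━━┓
          ┃ DataTable               ┃
          ┏━━━━━━━━━━━━━━━━━━━━┓────┨
          ┃ Spreadsheet        ┃Amou┃
          ┠────────────────────┨────┃
          ┃A1:                 ┃$475┃
          ┃       A       B    ┃$79.┃
          ┃--------------------┃$288┃
          ┃  3        0       0┃$485┃
          ┃  4        0       0┃$228┃
          ┃  5        0       0┃$139┃
          ┃  6        0       0┃$187┃
          ┃  7        0       0┃$495┃
          ┃  8        0       0┃    ┃
          ┃  9        0     654┃    ┃
          ┃ 10        0       0┃    ┃
          ┃ 11        0     -14┃    ┃
          ┃ 12        0       0┃    ┃
          ┃ 13        0       0┃    ┃
          ┃ 14        0Note    ┃━━━━┛
          ┗━━━━━━━━━━━━━━━━━━━━┛     


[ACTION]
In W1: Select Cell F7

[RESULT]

                                     
          ┏━━━━━━━━━━━━━━━━━━━━━━━━━┓
          ┃ DataTable               ┃
          ┏━━━━━━━━━━━━━━━━━━━━┓────┨
          ┃ Spreadsheet        ┃Amou┃
          ┠────────────────────┨────┃
          ┃F7:                 ┃$475┃
          ┃       A       B    ┃$79.┃
          ┃--------------------┃$288┃
          ┃  3        0       0┃$485┃
          ┃  4        0       0┃$228┃
          ┃  5        0       0┃$139┃
          ┃  6        0       0┃$187┃
          ┃  7        0       0┃$495┃
          ┃  8        0       0┃    ┃
          ┃  9        0     654┃    ┃
          ┃ 10        0       0┃    ┃
          ┃ 11        0     -14┃    ┃
          ┃ 12        0       0┃    ┃
          ┃ 13        0       0┃    ┃
          ┃ 14        0Note    ┃━━━━┛
          ┗━━━━━━━━━━━━━━━━━━━━┛     


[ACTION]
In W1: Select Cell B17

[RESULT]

                                     
          ┏━━━━━━━━━━━━━━━━━━━━━━━━━┓
          ┃ DataTable               ┃
          ┏━━━━━━━━━━━━━━━━━━━━┓────┨
          ┃ Spreadsheet        ┃Amou┃
          ┠────────────────────┨────┃
          ┃B17:                ┃$475┃
          ┃       A       B    ┃$79.┃
          ┃--------------------┃$288┃
          ┃  3        0       0┃$485┃
          ┃  4        0       0┃$228┃
          ┃  5        0       0┃$139┃
          ┃  6        0       0┃$187┃
          ┃  7        0       0┃$495┃
          ┃  8        0       0┃    ┃
          ┃  9        0     654┃    ┃
          ┃ 10        0       0┃    ┃
          ┃ 11        0     -14┃    ┃
          ┃ 12        0       0┃    ┃
          ┃ 13        0       0┃    ┃
          ┃ 14        0Note    ┃━━━━┛
          ┗━━━━━━━━━━━━━━━━━━━━┛     


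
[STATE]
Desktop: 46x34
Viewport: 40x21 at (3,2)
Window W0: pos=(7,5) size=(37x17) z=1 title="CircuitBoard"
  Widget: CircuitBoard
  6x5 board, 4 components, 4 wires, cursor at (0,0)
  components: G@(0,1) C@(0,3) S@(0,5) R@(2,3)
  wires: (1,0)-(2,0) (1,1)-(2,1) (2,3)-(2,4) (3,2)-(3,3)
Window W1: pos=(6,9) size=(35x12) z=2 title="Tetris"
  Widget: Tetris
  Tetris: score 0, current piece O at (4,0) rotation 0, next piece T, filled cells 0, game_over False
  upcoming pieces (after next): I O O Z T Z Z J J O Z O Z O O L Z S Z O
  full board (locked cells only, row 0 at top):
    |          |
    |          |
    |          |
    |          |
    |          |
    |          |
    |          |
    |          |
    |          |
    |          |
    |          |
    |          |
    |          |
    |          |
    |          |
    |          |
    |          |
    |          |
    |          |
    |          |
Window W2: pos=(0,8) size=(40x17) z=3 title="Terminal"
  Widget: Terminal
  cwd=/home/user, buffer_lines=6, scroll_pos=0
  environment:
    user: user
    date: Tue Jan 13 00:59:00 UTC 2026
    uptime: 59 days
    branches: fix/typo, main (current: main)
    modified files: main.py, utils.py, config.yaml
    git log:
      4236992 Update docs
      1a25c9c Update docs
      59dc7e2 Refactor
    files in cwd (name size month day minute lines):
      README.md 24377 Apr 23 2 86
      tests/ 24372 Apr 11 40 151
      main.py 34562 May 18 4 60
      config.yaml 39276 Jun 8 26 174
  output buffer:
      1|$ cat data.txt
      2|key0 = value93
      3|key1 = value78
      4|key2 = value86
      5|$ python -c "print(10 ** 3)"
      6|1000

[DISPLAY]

                                        
                                        
                                        
    ┏━━━━━━━━━━━━━━━━━━━━━━━━━━━━━━━━━━━
    ┃ CircuitBoard                      
    ┠───────────────────────────────────
━━━━━━━━━━━━━━━━━━━━━━━━━━━━━━━━━━━━┓   
erminal                             ┃┓  
────────────────────────────────────┨┃  
cat data.txt                        ┃┨  
y0 = value93                        ┃┃  
y1 = value78                        ┃┃  
y2 = value86                        ┃┃  
python -c "print(10 ** 3)"          ┃┃  
00                                  ┃┃  
█                                   ┃┃  
                                    ┃┃  
                                    ┃┃  
                                    ┃┛  
                                    ┃━━━
                                    ┃   


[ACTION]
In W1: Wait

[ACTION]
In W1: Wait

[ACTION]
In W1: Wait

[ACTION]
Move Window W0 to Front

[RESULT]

                                        
                                        
                                        
    ┏━━━━━━━━━━━━━━━━━━━━━━━━━━━━━━━━━━━
    ┃ CircuitBoard                      
    ┠───────────────────────────────────
━━━━┃   0 1 2 3 4 5                     
ermi┃0  [.]  G       C       S          
────┃                                   
cat ┃1   ·   ·                          
y0 =┃    │   │                          
y1 =┃2   ·   ·       R ─ ·              
y2 =┃                                   
pyth┃3           · ─ ·                  
00  ┃                                   
█   ┃4                                  
    ┃Cursor: (0,0)                      
    ┃                                   
    ┃                                   
    ┗━━━━━━━━━━━━━━━━━━━━━━━━━━━━━━━━━━━
                                    ┃   


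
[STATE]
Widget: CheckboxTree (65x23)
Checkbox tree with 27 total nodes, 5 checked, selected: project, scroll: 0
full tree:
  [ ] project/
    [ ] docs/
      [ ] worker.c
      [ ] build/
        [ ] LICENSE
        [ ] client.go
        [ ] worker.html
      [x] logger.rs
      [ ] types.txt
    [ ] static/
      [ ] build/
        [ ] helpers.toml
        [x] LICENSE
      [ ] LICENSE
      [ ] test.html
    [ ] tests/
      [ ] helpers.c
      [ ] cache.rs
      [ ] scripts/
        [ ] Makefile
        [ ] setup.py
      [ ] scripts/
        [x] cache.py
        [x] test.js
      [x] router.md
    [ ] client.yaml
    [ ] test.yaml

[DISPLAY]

>[-] project/                                                    
   [-] docs/                                                     
     [ ] worker.c                                                
     [ ] build/                                                  
       [ ] LICENSE                                               
       [ ] client.go                                             
       [ ] worker.html                                           
     [x] logger.rs                                               
     [ ] types.txt                                               
   [-] static/                                                   
     [-] build/                                                  
       [ ] helpers.toml                                          
       [x] LICENSE                                               
     [ ] LICENSE                                                 
     [ ] test.html                                               
   [-] tests/                                                    
     [ ] helpers.c                                               
     [ ] cache.rs                                                
     [ ] scripts/                                                
       [ ] Makefile                                              
       [ ] setup.py                                              
     [x] scripts/                                                
       [x] cache.py                                              


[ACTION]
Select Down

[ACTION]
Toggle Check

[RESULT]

 [-] project/                                                    
>  [x] docs/                                                     
     [x] worker.c                                                
     [x] build/                                                  
       [x] LICENSE                                               
       [x] client.go                                             
       [x] worker.html                                           
     [x] logger.rs                                               
     [x] types.txt                                               
   [-] static/                                                   
     [-] build/                                                  
       [ ] helpers.toml                                          
       [x] LICENSE                                               
     [ ] LICENSE                                                 
     [ ] test.html                                               
   [-] tests/                                                    
     [ ] helpers.c                                               
     [ ] cache.rs                                                
     [ ] scripts/                                                
       [ ] Makefile                                              
       [ ] setup.py                                              
     [x] scripts/                                                
       [x] cache.py                                              


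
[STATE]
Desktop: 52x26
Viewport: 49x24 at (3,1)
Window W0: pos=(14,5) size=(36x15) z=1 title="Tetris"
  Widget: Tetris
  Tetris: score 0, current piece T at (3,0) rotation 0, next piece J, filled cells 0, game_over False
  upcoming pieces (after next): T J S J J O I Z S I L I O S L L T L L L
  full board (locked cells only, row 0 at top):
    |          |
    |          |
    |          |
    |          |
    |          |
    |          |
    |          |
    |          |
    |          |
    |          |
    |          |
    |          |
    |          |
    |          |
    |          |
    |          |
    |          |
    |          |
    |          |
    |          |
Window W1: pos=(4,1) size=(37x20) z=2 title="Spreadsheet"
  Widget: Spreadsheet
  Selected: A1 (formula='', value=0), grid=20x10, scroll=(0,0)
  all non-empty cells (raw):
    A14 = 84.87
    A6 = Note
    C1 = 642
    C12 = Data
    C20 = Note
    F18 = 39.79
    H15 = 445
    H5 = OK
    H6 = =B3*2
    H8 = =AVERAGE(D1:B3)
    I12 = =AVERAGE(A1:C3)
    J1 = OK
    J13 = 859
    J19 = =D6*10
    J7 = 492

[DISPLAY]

 ┏━━━━━━━━━━━━━━━━━━━━━━━━━━━━━━━━━━━┓           
 ┃ Spreadsheet                       ┃           
 ┠───────────────────────────────────┨           
 ┃A1:                                ┃           
 ┃       A       B       C       D   ┃━━━━━━━━┓  
 ┃-----------------------------------┃        ┃  
 ┃  1      [0]       0     642       ┃────────┨  
 ┃  2        0       0       0       ┃        ┃  
 ┃  3        0       0       0       ┃        ┃  
 ┃  4        0       0       0       ┃        ┃  
 ┃  5        0       0       0       ┃        ┃  
 ┃  6 Note           0       0       ┃        ┃  
 ┃  7        0       0       0       ┃        ┃  
 ┃  8        0       0       0       ┃        ┃  
 ┃  9        0       0       0       ┃        ┃  
 ┃ 10        0       0       0       ┃        ┃  
 ┃ 11        0       0       0       ┃        ┃  
 ┃ 12        0       0Data           ┃        ┃  
 ┃ 13        0       0       0       ┃━━━━━━━━┛  
 ┗━━━━━━━━━━━━━━━━━━━━━━━━━━━━━━━━━━━┛           
                                                 
                                                 
                                                 
                                                 


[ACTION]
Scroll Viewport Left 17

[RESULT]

    ┏━━━━━━━━━━━━━━━━━━━━━━━━━━━━━━━━━━━┓        
    ┃ Spreadsheet                       ┃        
    ┠───────────────────────────────────┨        
    ┃A1:                                ┃        
    ┃       A       B       C       D   ┃━━━━━━━━
    ┃-----------------------------------┃        
    ┃  1      [0]       0     642       ┃────────
    ┃  2        0       0       0       ┃        
    ┃  3        0       0       0       ┃        
    ┃  4        0       0       0       ┃        
    ┃  5        0       0       0       ┃        
    ┃  6 Note           0       0       ┃        
    ┃  7        0       0       0       ┃        
    ┃  8        0       0       0       ┃        
    ┃  9        0       0       0       ┃        
    ┃ 10        0       0       0       ┃        
    ┃ 11        0       0       0       ┃        
    ┃ 12        0       0Data           ┃        
    ┃ 13        0       0       0       ┃━━━━━━━━
    ┗━━━━━━━━━━━━━━━━━━━━━━━━━━━━━━━━━━━┛        
                                                 
                                                 
                                                 
                                                 


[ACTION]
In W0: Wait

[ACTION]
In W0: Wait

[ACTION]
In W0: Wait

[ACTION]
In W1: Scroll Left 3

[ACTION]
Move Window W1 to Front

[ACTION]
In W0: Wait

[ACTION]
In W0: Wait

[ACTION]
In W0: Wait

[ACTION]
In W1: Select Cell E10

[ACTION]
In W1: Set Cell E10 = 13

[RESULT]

    ┏━━━━━━━━━━━━━━━━━━━━━━━━━━━━━━━━━━━┓        
    ┃ Spreadsheet                       ┃        
    ┠───────────────────────────────────┨        
    ┃E10: 13                            ┃        
    ┃       A       B       C       D   ┃━━━━━━━━
    ┃-----------------------------------┃        
    ┃  1        0       0     642       ┃────────
    ┃  2        0       0       0       ┃        
    ┃  3        0       0       0       ┃        
    ┃  4        0       0       0       ┃        
    ┃  5        0       0       0       ┃        
    ┃  6 Note           0       0       ┃        
    ┃  7        0       0       0       ┃        
    ┃  8        0       0       0       ┃        
    ┃  9        0       0       0       ┃        
    ┃ 10        0       0       0       ┃        
    ┃ 11        0       0       0       ┃        
    ┃ 12        0       0Data           ┃        
    ┃ 13        0       0       0       ┃━━━━━━━━
    ┗━━━━━━━━━━━━━━━━━━━━━━━━━━━━━━━━━━━┛        
                                                 
                                                 
                                                 
                                                 


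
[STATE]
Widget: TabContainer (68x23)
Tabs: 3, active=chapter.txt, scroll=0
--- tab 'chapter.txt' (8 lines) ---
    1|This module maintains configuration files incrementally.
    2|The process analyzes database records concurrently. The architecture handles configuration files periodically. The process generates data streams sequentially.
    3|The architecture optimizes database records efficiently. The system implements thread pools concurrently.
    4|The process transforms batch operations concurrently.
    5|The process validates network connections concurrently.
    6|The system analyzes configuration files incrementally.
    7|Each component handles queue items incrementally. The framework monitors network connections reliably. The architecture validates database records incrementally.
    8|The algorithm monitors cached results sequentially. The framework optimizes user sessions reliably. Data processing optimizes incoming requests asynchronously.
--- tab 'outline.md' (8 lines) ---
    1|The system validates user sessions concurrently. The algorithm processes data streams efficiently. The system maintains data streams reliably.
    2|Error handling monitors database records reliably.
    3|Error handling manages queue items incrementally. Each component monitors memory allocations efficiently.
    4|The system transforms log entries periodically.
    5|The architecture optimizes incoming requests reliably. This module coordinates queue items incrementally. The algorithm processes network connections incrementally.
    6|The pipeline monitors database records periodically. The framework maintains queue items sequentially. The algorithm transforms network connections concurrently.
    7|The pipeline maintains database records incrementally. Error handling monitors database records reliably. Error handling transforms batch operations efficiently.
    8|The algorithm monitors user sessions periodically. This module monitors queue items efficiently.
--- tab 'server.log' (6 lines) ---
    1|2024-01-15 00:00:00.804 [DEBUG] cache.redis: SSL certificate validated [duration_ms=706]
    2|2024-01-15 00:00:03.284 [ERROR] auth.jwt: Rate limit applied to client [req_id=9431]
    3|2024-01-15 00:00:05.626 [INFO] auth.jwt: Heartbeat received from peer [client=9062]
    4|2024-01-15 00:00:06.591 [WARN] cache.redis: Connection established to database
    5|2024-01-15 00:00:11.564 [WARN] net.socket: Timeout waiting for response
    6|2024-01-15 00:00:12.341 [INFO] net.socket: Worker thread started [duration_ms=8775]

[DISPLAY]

[chapter.txt]│ outline.md │ server.log                              
────────────────────────────────────────────────────────────────────
This module maintains configuration files incrementally.            
The process analyzes database records concurrently. The architecture
The architecture optimizes database records efficiently. The system 
The process transforms batch operations concurrently.               
The process validates network connections concurrently.             
The system analyzes configuration files incrementally.              
Each component handles queue items incrementally. The framework moni
The algorithm monitors cached results sequentially. The framework op
                                                                    
                                                                    
                                                                    
                                                                    
                                                                    
                                                                    
                                                                    
                                                                    
                                                                    
                                                                    
                                                                    
                                                                    
                                                                    


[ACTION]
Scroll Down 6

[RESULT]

[chapter.txt]│ outline.md │ server.log                              
────────────────────────────────────────────────────────────────────
Each component handles queue items incrementally. The framework moni
The algorithm monitors cached results sequentially. The framework op
                                                                    
                                                                    
                                                                    
                                                                    
                                                                    
                                                                    
                                                                    
                                                                    
                                                                    
                                                                    
                                                                    
                                                                    
                                                                    
                                                                    
                                                                    
                                                                    
                                                                    
                                                                    
                                                                    


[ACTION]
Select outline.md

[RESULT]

 chapter.txt │[outline.md]│ server.log                              
────────────────────────────────────────────────────────────────────
The system validates user sessions concurrently. The algorithm proce
Error handling monitors database records reliably.                  
Error handling manages queue items incrementally. Each component mon
The system transforms log entries periodically.                     
The architecture optimizes incoming requests reliably. This module c
The pipeline monitors database records periodically. The framework m
The pipeline maintains database records incrementally. Error handlin
The algorithm monitors user sessions periodically. This module monit
                                                                    
                                                                    
                                                                    
                                                                    
                                                                    
                                                                    
                                                                    
                                                                    
                                                                    
                                                                    
                                                                    
                                                                    
                                                                    


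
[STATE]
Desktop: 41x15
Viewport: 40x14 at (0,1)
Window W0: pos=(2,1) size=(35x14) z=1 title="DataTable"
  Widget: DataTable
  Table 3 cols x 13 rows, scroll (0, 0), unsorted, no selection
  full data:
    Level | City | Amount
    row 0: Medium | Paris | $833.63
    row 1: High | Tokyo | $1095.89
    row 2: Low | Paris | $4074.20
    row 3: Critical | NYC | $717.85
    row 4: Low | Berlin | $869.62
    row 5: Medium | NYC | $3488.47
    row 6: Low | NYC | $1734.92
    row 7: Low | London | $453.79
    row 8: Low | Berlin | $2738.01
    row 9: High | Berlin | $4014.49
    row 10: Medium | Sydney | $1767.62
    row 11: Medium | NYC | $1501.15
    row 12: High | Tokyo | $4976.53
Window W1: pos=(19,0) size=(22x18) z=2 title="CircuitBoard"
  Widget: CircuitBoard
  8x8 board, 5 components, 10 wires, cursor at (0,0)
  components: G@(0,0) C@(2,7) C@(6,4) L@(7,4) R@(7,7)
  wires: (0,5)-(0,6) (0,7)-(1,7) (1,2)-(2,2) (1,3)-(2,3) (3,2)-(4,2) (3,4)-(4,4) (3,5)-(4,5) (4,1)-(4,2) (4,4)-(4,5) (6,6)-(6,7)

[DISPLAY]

  ┏━━━━━━━━━━━━━━━━┃ CircuitBoard       
  ┃ DataTable      ┠────────────────────
  ┠────────────────┃   0 1 2 3 4 5 6 7  
  ┃Level   │City  │┃0  [G]              
  ┃────────┼──────┼┃                    
  ┃Medium  │Paris │┃1           ·   ·   
  ┃High    │Tokyo │┃            │   │   
  ┃Low     │Paris │┃2           ·   ·   
  ┃Critical│NYC   │┃                    
  ┃Low     │Berlin│┃3           ·       
  ┃Medium  │NYC   │┃            │       
  ┃Low     │NYC   │┃4       · ─ ·       
  ┃Low     │London│┃                    
  ┗━━━━━━━━━━━━━━━━┃5                   


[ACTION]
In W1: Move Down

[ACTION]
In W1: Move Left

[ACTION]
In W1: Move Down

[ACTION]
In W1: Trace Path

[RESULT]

  ┏━━━━━━━━━━━━━━━━┃ CircuitBoard       
  ┃ DataTable      ┠────────────────────
  ┠────────────────┃   0 1 2 3 4 5 6 7  
  ┃Level   │City  │┃0   G               
  ┃────────┼──────┼┃                    
  ┃Medium  │Paris │┃1           ·   ·   
  ┃High    │Tokyo │┃            │   │   
  ┃Low     │Paris │┃2  [.]      ·   ·   
  ┃Critical│NYC   │┃                    
  ┃Low     │Berlin│┃3           ·       
  ┃Medium  │NYC   │┃            │       
  ┃Low     │NYC   │┃4       · ─ ·       
  ┃Low     │London│┃                    
  ┗━━━━━━━━━━━━━━━━┃5                   


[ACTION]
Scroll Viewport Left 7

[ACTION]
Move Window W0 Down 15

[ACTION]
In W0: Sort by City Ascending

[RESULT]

  ┏━━━━━━━━━━━━━━━━┃ CircuitBoard       
  ┃ DataTable      ┠────────────────────
  ┠────────────────┃   0 1 2 3 4 5 6 7  
  ┃Level   │City ▲│┃0   G               
  ┃────────┼──────┼┃                    
  ┃Low     │Berlin│┃1           ·   ·   
  ┃Low     │Berlin│┃            │   │   
  ┃High    │Berlin│┃2  [.]      ·   ·   
  ┃Low     │London│┃                    
  ┃Critical│NYC   │┃3           ·       
  ┃Medium  │NYC   │┃            │       
  ┃Low     │NYC   │┃4       · ─ ·       
  ┃Medium  │NYC   │┃                    
  ┗━━━━━━━━━━━━━━━━┃5                   


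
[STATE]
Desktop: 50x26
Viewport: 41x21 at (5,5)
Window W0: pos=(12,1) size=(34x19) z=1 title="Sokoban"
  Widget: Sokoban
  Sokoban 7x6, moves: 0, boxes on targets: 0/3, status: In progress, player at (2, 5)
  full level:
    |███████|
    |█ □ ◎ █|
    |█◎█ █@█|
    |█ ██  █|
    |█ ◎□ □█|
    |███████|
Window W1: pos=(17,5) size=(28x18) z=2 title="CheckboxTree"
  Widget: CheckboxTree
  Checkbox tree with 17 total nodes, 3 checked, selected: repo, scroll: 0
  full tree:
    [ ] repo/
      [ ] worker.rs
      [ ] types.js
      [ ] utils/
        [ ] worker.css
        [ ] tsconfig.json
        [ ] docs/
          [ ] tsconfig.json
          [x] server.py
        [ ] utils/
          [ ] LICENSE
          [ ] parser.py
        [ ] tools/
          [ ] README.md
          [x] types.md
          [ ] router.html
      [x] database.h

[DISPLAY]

       ┃█ □ ┏━━━━━━━━━━━━━━━━━━━━━━━━━━┓┃
       ┃█◎█ ┃ CheckboxTree             ┃┃
       ┃█ ██┠──────────────────────────┨┃
       ┃█ ◎□┃>[-] repo/                ┃┃
       ┃████┃   [ ] worker.rs          ┃┃
       ┃Move┃   [ ] types.js           ┃┃
       ┃    ┃   [-] utils/             ┃┃
       ┃    ┃     [ ] worker.css       ┃┃
       ┃    ┃     [ ] tsconfig.json    ┃┃
       ┃    ┃     [-] docs/            ┃┃
       ┃    ┃       [ ] tsconfig.json  ┃┃
       ┃    ┃       [x] server.py      ┃┃
       ┃    ┃     [ ] utils/           ┃┃
       ┃    ┃       [ ] LICENSE        ┃┃
       ┗━━━━┃       [ ] parser.py      ┃┛
            ┃     [-] tools/           ┃ 
            ┃       [ ] README.md      ┃ 
            ┗━━━━━━━━━━━━━━━━━━━━━━━━━━┛ 
                                         
                                         
                                         


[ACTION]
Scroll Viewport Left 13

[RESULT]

            ┃█ □ ┏━━━━━━━━━━━━━━━━━━━━━━━
            ┃█◎█ ┃ CheckboxTree          
            ┃█ ██┠───────────────────────
            ┃█ ◎□┃>[-] repo/             
            ┃████┃   [ ] worker.rs       
            ┃Move┃   [ ] types.js        
            ┃    ┃   [-] utils/          
            ┃    ┃     [ ] worker.css    
            ┃    ┃     [ ] tsconfig.json 
            ┃    ┃     [-] docs/         
            ┃    ┃       [ ] tsconfig.jso
            ┃    ┃       [x] server.py   
            ┃    ┃     [ ] utils/        
            ┃    ┃       [ ] LICENSE     
            ┗━━━━┃       [ ] parser.py   
                 ┃     [-] tools/        
                 ┃       [ ] README.md   
                 ┗━━━━━━━━━━━━━━━━━━━━━━━
                                         
                                         
                                         


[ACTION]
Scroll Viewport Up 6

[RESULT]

                                         
            ┏━━━━━━━━━━━━━━━━━━━━━━━━━━━━
            ┃ Sokoban                    
            ┠────────────────────────────
            ┃███████                     
            ┃█ □ ┏━━━━━━━━━━━━━━━━━━━━━━━
            ┃█◎█ ┃ CheckboxTree          
            ┃█ ██┠───────────────────────
            ┃█ ◎□┃>[-] repo/             
            ┃████┃   [ ] worker.rs       
            ┃Move┃   [ ] types.js        
            ┃    ┃   [-] utils/          
            ┃    ┃     [ ] worker.css    
            ┃    ┃     [ ] tsconfig.json 
            ┃    ┃     [-] docs/         
            ┃    ┃       [ ] tsconfig.jso
            ┃    ┃       [x] server.py   
            ┃    ┃     [ ] utils/        
            ┃    ┃       [ ] LICENSE     
            ┗━━━━┃       [ ] parser.py   
                 ┃     [-] tools/        


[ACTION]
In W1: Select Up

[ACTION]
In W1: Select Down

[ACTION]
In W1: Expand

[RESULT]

                                         
            ┏━━━━━━━━━━━━━━━━━━━━━━━━━━━━
            ┃ Sokoban                    
            ┠────────────────────────────
            ┃███████                     
            ┃█ □ ┏━━━━━━━━━━━━━━━━━━━━━━━
            ┃█◎█ ┃ CheckboxTree          
            ┃█ ██┠───────────────────────
            ┃█ ◎□┃ [-] repo/             
            ┃████┃>  [ ] worker.rs       
            ┃Move┃   [ ] types.js        
            ┃    ┃   [-] utils/          
            ┃    ┃     [ ] worker.css    
            ┃    ┃     [ ] tsconfig.json 
            ┃    ┃     [-] docs/         
            ┃    ┃       [ ] tsconfig.jso
            ┃    ┃       [x] server.py   
            ┃    ┃     [ ] utils/        
            ┃    ┃       [ ] LICENSE     
            ┗━━━━┃       [ ] parser.py   
                 ┃     [-] tools/        


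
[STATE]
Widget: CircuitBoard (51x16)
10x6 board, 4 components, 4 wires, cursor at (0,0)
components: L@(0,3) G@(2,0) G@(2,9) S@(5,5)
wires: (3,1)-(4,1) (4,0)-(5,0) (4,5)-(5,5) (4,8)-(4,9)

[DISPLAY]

   0 1 2 3 4 5 6 7 8 9                             
0  [.]          L                                  
                                                   
1                                                  
                                                   
2   G                                   G          
                                                   
3       ·                                          
        │                                          
4   ·   ·               ·           · ─ ·          
    │                   │                          
5   ·                   S                          
Cursor: (0,0)                                      
                                                   
                                                   
                                                   


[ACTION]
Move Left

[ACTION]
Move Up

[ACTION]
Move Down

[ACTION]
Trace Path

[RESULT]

   0 1 2 3 4 5 6 7 8 9                             
0               L                                  
                                                   
1  [.]                                             
                                                   
2   G                                   G          
                                                   
3       ·                                          
        │                                          
4   ·   ·               ·           · ─ ·          
    │                   │                          
5   ·                   S                          
Cursor: (1,0)  Trace: No connections               
                                                   
                                                   
                                                   


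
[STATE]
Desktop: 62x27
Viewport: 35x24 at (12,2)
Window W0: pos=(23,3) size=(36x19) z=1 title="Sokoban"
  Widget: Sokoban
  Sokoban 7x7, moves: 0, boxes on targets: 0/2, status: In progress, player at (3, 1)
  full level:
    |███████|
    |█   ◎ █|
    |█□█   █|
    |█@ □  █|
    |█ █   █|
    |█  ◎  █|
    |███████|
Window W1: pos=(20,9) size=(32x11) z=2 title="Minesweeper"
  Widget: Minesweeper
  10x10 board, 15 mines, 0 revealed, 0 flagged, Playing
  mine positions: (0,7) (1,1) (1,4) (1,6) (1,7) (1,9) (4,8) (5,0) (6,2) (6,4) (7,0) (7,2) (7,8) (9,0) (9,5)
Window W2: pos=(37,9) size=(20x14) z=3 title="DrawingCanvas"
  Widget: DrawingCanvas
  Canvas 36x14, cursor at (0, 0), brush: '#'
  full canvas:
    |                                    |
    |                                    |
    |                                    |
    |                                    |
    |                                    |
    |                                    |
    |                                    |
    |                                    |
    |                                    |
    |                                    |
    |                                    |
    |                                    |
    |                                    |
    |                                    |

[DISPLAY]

                                   
           ┏━━━━━━━━━━━━━━━━━━━━━━━
           ┃ Sokoban               
           ┠───────────────────────
           ┃███████                
           ┃█   ◎ █                
           ┃█□█   █                
        ┏━━━━━━━━━━━━━━━━┏━━━━━━━━━
        ┃ Minesweeper    ┃ DrawingC
        ┠────────────────┠─────────
        ┃■■■■■■■■■■      ┃+        
        ┃■■■■■■■■■■      ┃         
        ┃■■■■■■■■■■      ┃         
        ┃■■■■■■■■■■      ┃         
        ┃■■■■■■■■■■      ┃         
        ┃■■■■■■■■■■      ┃         
        ┃■■■■■■■■■■      ┃         
        ┗━━━━━━━━━━━━━━━━┃         
           ┃             ┃         
           ┗━━━━━━━━━━━━━┃         
                         ┗━━━━━━━━━
                                   
                                   
                                   


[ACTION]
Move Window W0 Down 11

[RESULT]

                                   
                                   
                                   
                                   
                                   
                                   
           ┏━━━━━━━━━━━━━━━━━━━━━━━
        ┏━━━━━━━━━━━━━━━━┏━━━━━━━━━
        ┃ Minesweeper    ┃ DrawingC
        ┠────────────────┠─────────
        ┃■■■■■■■■■■      ┃+        
        ┃■■■■■■■■■■      ┃         
        ┃■■■■■■■■■■      ┃         
        ┃■■■■■■■■■■      ┃         
        ┃■■■■■■■■■■      ┃         
        ┃■■■■■■■■■■      ┃         
        ┃■■■■■■■■■■      ┃         
        ┗━━━━━━━━━━━━━━━━┃         
           ┃             ┃         
           ┃             ┃         
           ┃             ┗━━━━━━━━━
           ┃                       
           ┃                       
           ┃                       


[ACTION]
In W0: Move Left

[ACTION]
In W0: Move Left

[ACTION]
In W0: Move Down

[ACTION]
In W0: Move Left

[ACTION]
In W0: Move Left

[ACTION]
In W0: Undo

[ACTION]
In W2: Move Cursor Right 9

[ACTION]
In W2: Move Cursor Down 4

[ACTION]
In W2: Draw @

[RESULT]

                                   
                                   
                                   
                                   
                                   
                                   
           ┏━━━━━━━━━━━━━━━━━━━━━━━
        ┏━━━━━━━━━━━━━━━━┏━━━━━━━━━
        ┃ Minesweeper    ┃ DrawingC
        ┠────────────────┠─────────
        ┃■■■■■■■■■■      ┃         
        ┃■■■■■■■■■■      ┃         
        ┃■■■■■■■■■■      ┃         
        ┃■■■■■■■■■■      ┃         
        ┃■■■■■■■■■■      ┃         
        ┃■■■■■■■■■■      ┃         
        ┃■■■■■■■■■■      ┃         
        ┗━━━━━━━━━━━━━━━━┃         
           ┃             ┃         
           ┃             ┃         
           ┃             ┗━━━━━━━━━
           ┃                       
           ┃                       
           ┃                       
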